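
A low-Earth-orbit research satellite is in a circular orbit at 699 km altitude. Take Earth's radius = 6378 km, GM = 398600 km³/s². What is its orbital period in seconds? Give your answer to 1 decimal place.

5925.0 seconds

Semi-major axis a = 6378 + 699 = 7077 km. Period T = 2π√(a³/μ) = 2π√(7077³/398600) = 5925.0 s = 98.75 min.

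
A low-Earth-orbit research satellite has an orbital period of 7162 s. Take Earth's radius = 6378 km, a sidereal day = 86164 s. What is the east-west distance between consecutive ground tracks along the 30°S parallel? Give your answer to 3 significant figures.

2880 km

Node shift per orbit = (7162.0/86164) × 360° = 29.92°.
Equatorial spacing = 29.92 × 111.3 km/° = 3331 km.
At 30° latitude, spacing = 3331 × cos(30°) = 2885 km.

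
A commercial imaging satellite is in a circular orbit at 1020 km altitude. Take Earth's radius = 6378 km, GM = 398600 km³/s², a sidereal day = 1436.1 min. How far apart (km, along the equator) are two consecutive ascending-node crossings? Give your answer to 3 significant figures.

2950 km

Semi-major axis a = 6378 + 1020 = 7398 km. Period T = 2π√(a³/μ) = 2π√(7398³/398600) = 6332.6 s = 105.54 min.
During one orbit Earth rotates (6332.6 / 86166) × 360° = 26.46°.
At the equator that is 26.46° × (2π·6378/360) km/° = 26.46 × 111.3 = 2945 km.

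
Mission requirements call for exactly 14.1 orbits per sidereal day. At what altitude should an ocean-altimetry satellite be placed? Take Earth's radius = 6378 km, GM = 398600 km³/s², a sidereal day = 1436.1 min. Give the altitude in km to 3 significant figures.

Required period T = 86166 / 14.1 = 6111.1 s.
From T = 2π√(a³/μ): a = (μ T²/4π²)^(1/3) = (398600 × 6111.1² / 4π²)^(1/3) = 7224 km.
Altitude h = a − R = 7224 − 6378 = 846 km.

846 km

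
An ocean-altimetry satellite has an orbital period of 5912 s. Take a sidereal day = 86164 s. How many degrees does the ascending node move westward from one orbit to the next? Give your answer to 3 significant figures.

24.7°

During one orbit Earth rotates (5912.0 / 86164) × 360° = 24.70°.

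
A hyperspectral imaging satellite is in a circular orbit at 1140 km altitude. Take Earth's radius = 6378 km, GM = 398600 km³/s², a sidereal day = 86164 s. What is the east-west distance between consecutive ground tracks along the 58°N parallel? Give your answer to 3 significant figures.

1600 km

Semi-major axis a = 6378 + 1140 = 7518 km. Period T = 2π√(a³/μ) = 2π√(7518³/398600) = 6487.3 s = 108.12 min.
Node shift per orbit = (6487.3/86164) × 360° = 27.10°.
Equatorial spacing = 27.10 × 111.3 km/° = 3017 km.
At 58° latitude, spacing = 3017 × cos(58°) = 1599 km.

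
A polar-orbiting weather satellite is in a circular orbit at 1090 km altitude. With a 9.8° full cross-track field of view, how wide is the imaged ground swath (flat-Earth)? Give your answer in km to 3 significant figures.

Half-angle = 9.8°/2 = 4.9°.
Swath width ≈ 2h·tan(θ/2) = 2 × 1090 × tan(4.9°) = 186.9 km.

187 km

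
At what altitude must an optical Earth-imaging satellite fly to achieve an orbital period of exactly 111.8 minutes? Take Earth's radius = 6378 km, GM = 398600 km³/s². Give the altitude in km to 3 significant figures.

T = 111.8 min = 6708.0 s.
From T = 2π√(a³/μ): a = (μ T²/4π²)^(1/3) = (398600 × 6708.0² / 4π²)^(1/3) = 7688 km.
Altitude h = a − R = 7688 − 6378 = 1310 km.

1310 km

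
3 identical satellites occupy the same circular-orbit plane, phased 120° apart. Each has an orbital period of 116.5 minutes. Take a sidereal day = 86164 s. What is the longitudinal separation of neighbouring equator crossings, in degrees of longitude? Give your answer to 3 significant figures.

9.73°

T = 116.5 min = 6990.0 s.
Single-satellite node shift = (6990.0/86164) × 360° = 29.20°.
With 3 satellites evenly phased, successive equator crossings are 29.20/3 = 9.735° apart.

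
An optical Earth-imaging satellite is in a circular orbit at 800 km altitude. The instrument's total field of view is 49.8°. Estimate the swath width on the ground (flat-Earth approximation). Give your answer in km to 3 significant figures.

Half-angle = 49.8°/2 = 24.9°.
Swath width ≈ 2h·tan(θ/2) = 2 × 800 × tan(24.9°) = 742.7 km.

743 km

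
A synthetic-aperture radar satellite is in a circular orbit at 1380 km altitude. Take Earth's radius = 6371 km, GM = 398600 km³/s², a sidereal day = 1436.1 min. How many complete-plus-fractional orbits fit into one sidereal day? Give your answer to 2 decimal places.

Semi-major axis a = 6371 + 1380 = 7751 km. Period T = 2π√(a³/μ) = 2π√(7751³/398600) = 6791.2 s = 113.19 min.
Orbits per sidereal day = 86166 / 6791.2 = 12.688.

12.69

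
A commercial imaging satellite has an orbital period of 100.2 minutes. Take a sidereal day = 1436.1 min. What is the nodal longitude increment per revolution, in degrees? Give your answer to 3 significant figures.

25.1°

T = 100.2 min = 6012.0 s.
During one orbit Earth rotates (6012.0 / 86166) × 360° = 25.12°.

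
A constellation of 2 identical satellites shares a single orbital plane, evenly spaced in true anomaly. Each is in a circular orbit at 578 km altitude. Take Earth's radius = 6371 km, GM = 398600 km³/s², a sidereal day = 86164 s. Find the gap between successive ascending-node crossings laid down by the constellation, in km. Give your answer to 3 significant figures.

1340 km

Semi-major axis a = 6371 + 578 = 6949 km. Period T = 2π√(a³/μ) = 2π√(6949³/398600) = 5764.9 s = 96.08 min.
Single-satellite node shift = (5764.9/86164) × 360° = 24.09°.
With 2 satellites evenly phased, successive equator crossings are 24.09/2 = 12.043° apart.
That is 12.043 × 111.2 = 1339 km at the equator.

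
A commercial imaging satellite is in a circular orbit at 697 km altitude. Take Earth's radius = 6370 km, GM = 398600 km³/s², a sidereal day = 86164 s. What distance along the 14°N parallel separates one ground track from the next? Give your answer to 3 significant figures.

2660 km

Semi-major axis a = 6370 + 697 = 7067 km. Period T = 2π√(a³/μ) = 2π√(7067³/398600) = 5912.4 s = 98.54 min.
Node shift per orbit = (5912.4/86164) × 360° = 24.70°.
Equatorial spacing = 24.70 × 111.2 km/° = 2746 km.
At 14° latitude, spacing = 2746 × cos(14°) = 2665 km.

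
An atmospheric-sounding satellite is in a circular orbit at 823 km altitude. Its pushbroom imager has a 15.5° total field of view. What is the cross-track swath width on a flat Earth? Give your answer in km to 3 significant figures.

224 km

Half-angle = 15.5°/2 = 7.75°.
Swath width ≈ 2h·tan(θ/2) = 2 × 823 × tan(7.75°) = 224.0 km.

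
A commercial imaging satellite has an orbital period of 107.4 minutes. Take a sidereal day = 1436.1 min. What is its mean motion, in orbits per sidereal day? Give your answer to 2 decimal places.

13.37

T = 107.4 min = 6444.0 s.
Orbits per sidereal day = 86166 / 6444.0 = 13.372.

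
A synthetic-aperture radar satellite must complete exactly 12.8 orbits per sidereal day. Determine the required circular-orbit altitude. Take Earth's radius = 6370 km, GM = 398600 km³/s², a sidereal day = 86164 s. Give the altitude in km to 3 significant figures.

1340 km

Required period T = 86164 / 12.8 = 6731.6 s.
From T = 2π√(a³/μ): a = (μ T²/4π²)^(1/3) = (398600 × 6731.6² / 4π²)^(1/3) = 7706 km.
Altitude h = a − R = 7706 − 6370 = 1336 km.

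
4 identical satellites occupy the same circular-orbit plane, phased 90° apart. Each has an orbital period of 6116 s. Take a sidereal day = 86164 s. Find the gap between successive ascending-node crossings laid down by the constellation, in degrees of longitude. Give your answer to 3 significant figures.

6.39°

Single-satellite node shift = (6116.0/86164) × 360° = 25.55°.
With 4 satellites evenly phased, successive equator crossings are 25.55/4 = 6.388° apart.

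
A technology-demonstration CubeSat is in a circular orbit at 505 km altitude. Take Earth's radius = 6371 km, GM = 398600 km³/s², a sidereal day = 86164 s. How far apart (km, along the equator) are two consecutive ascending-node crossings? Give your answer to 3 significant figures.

2640 km

Semi-major axis a = 6371 + 505 = 6876 km. Period T = 2π√(a³/μ) = 2π√(6876³/398600) = 5674.3 s = 94.57 min.
During one orbit Earth rotates (5674.3 / 86164) × 360° = 23.71°.
At the equator that is 23.71° × (2π·6371/360) km/° = 23.71 × 111.2 = 2636 km.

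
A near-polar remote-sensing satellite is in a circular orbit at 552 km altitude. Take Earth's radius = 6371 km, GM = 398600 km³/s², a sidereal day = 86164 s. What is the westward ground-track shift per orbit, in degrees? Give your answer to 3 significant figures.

24.0°

Semi-major axis a = 6371 + 552 = 6923 km. Period T = 2π√(a³/μ) = 2π√(6923³/398600) = 5732.6 s = 95.54 min.
During one orbit Earth rotates (5732.6 / 86164) × 360° = 23.95°.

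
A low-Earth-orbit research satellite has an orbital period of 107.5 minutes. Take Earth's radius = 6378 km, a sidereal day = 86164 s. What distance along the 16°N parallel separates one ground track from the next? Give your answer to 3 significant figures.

T = 107.5 min = 6450.0 s.
Node shift per orbit = (6450.0/86164) × 360° = 26.95°.
Equatorial spacing = 26.95 × 111.3 km/° = 3000 km.
At 16° latitude, spacing = 3000 × cos(16°) = 2884 km.

2880 km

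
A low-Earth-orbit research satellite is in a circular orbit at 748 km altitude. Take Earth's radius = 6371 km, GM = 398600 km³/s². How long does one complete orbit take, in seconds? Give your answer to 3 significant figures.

5980 seconds

Semi-major axis a = 6371 + 748 = 7119 km. Period T = 2π√(a³/μ) = 2π√(7119³/398600) = 5977.8 s = 99.63 min.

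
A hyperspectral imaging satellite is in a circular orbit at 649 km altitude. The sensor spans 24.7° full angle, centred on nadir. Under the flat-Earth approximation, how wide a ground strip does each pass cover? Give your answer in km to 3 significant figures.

Half-angle = 24.7°/2 = 12.35°.
Swath width ≈ 2h·tan(θ/2) = 2 × 649 × tan(12.35°) = 284.2 km.

284 km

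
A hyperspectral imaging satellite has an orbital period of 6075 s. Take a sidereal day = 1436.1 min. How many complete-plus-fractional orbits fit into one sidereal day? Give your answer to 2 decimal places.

14.18

Orbits per sidereal day = 86166 / 6075.0 = 14.184.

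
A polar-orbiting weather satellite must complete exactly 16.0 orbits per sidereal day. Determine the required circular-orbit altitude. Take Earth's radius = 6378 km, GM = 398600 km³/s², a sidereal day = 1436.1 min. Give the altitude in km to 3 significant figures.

263 km

Required period T = 86166 / 16.0 = 5385.4 s.
From T = 2π√(a³/μ): a = (μ T²/4π²)^(1/3) = (398600 × 5385.4² / 4π²)^(1/3) = 6641 km.
Altitude h = a − R = 6641 − 6378 = 263 km.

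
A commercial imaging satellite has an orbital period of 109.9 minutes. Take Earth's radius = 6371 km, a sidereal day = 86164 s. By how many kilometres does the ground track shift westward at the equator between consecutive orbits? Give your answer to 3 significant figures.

3060 km

T = 109.9 min = 6594.0 s.
During one orbit Earth rotates (6594.0 / 86164) × 360° = 27.55°.
At the equator that is 27.55° × (2π·6371/360) km/° = 27.55 × 111.2 = 3063 km.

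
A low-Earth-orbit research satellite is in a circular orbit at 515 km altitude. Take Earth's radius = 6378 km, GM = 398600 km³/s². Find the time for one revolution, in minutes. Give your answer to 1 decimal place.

Semi-major axis a = 6378 + 515 = 6893 km. Period T = 2π√(a³/μ) = 2π√(6893³/398600) = 5695.4 s = 94.92 min.

94.9 min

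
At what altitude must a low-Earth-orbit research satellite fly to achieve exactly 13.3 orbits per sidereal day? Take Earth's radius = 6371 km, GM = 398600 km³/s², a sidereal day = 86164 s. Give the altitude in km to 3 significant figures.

Required period T = 86164 / 13.3 = 6478.5 s.
From T = 2π√(a³/μ): a = (μ T²/4π²)^(1/3) = (398600 × 6478.5² / 4π²)^(1/3) = 7511 km.
Altitude h = a − R = 7511 − 6371 = 1140 km.

1140 km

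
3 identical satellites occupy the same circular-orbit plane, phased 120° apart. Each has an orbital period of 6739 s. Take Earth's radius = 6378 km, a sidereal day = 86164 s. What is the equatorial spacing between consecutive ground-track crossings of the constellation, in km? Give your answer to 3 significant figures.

1040 km

Single-satellite node shift = (6739.0/86164) × 360° = 28.16°.
With 3 satellites evenly phased, successive equator crossings are 28.16/3 = 9.385° apart.
That is 9.385 × 111.3 = 1045 km at the equator.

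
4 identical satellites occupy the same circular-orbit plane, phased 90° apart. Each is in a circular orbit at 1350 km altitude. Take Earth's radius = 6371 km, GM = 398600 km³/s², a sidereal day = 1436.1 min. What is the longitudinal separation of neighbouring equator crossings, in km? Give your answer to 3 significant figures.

Semi-major axis a = 6371 + 1350 = 7721 km. Period T = 2π√(a³/μ) = 2π√(7721³/398600) = 6751.8 s = 112.53 min.
Single-satellite node shift = (6751.8/86166) × 360° = 28.21°.
With 4 satellites evenly phased, successive equator crossings are 28.21/4 = 7.052° apart.
That is 7.052 × 111.2 = 784 km at the equator.

784 km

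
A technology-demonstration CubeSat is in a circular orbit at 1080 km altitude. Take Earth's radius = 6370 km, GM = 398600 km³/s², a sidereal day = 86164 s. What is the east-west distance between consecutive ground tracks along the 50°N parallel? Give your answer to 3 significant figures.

1910 km

Semi-major axis a = 6370 + 1080 = 7450 km. Period T = 2π√(a³/μ) = 2π√(7450³/398600) = 6399.5 s = 106.66 min.
Node shift per orbit = (6399.5/86164) × 360° = 26.74°.
Equatorial spacing = 26.74 × 111.2 km/° = 2973 km.
At 50° latitude, spacing = 2973 × cos(50°) = 1911 km.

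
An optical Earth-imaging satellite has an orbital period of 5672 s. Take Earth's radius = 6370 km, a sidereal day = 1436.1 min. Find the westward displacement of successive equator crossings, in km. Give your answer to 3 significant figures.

2630 km

During one orbit Earth rotates (5672.0 / 86166) × 360° = 23.70°.
At the equator that is 23.70° × (2π·6370/360) km/° = 23.70 × 111.2 = 2635 km.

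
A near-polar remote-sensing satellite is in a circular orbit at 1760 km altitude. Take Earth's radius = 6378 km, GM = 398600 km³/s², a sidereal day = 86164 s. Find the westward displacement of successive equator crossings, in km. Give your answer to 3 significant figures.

3400 km

Semi-major axis a = 6378 + 1760 = 8138 km. Period T = 2π√(a³/μ) = 2π√(8138³/398600) = 7306.1 s = 121.77 min.
During one orbit Earth rotates (7306.1 / 86164) × 360° = 30.53°.
At the equator that is 30.53° × (2π·6378/360) km/° = 30.53 × 111.3 = 3398 km.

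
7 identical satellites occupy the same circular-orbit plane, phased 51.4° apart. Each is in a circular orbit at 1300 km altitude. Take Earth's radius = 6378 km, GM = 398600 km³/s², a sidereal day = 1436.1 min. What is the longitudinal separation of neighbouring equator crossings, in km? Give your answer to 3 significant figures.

Semi-major axis a = 6378 + 1300 = 7678 km. Period T = 2π√(a³/μ) = 2π√(7678³/398600) = 6695.5 s = 111.59 min.
Single-satellite node shift = (6695.5/86166) × 360° = 27.97°.
With 7 satellites evenly phased, successive equator crossings are 27.97/7 = 3.996° apart.
That is 3.996 × 111.3 = 445 km at the equator.

445 km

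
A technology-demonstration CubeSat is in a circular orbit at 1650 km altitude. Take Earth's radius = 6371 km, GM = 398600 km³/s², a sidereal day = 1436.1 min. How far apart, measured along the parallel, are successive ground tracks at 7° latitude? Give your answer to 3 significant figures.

3300 km

Semi-major axis a = 6371 + 1650 = 8021 km. Period T = 2π√(a³/μ) = 2π√(8021³/398600) = 7149.1 s = 119.15 min.
Node shift per orbit = (7149.1/86166) × 360° = 29.87°.
Equatorial spacing = 29.87 × 111.2 km/° = 3321 km.
At 7° latitude, spacing = 3321 × cos(7°) = 3297 km.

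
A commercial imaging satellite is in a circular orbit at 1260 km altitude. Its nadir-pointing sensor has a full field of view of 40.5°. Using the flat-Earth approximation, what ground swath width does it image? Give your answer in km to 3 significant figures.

Half-angle = 40.5°/2 = 20.25°.
Swath width ≈ 2h·tan(θ/2) = 2 × 1260 × tan(20.25°) = 929.7 km.

930 km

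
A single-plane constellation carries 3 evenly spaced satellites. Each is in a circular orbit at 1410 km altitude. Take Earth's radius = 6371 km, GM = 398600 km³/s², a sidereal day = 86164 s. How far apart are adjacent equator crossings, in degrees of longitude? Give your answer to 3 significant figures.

Semi-major axis a = 6371 + 1410 = 7781 km. Period T = 2π√(a³/μ) = 2π√(7781³/398600) = 6830.7 s = 113.84 min.
Single-satellite node shift = (6830.7/86164) × 360° = 28.54°.
With 3 satellites evenly phased, successive equator crossings are 28.54/3 = 9.513° apart.

9.51°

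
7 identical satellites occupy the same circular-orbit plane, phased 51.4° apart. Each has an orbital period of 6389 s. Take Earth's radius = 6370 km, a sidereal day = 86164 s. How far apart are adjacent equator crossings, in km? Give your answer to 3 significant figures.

Single-satellite node shift = (6389.0/86164) × 360° = 26.69°.
With 7 satellites evenly phased, successive equator crossings are 26.69/7 = 3.813° apart.
That is 3.813 × 111.2 = 424 km at the equator.

424 km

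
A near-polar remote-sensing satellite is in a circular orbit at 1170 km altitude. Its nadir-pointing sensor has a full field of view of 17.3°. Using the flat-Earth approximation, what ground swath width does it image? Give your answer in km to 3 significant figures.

356 km

Half-angle = 17.3°/2 = 8.65°.
Swath width ≈ 2h·tan(θ/2) = 2 × 1170 × tan(8.65°) = 356.0 km.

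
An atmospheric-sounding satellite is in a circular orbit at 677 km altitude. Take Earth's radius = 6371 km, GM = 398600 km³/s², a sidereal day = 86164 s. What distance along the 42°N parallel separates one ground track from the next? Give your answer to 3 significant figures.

2030 km

Semi-major axis a = 6371 + 677 = 7048 km. Period T = 2π√(a³/μ) = 2π√(7048³/398600) = 5888.6 s = 98.14 min.
Node shift per orbit = (5888.6/86164) × 360° = 24.60°.
Equatorial spacing = 24.60 × 111.2 km/° = 2736 km.
At 42° latitude, spacing = 2736 × cos(42°) = 2033 km.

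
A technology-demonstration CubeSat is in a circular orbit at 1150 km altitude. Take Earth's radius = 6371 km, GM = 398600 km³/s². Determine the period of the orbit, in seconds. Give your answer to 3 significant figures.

Semi-major axis a = 6371 + 1150 = 7521 km. Period T = 2π√(a³/μ) = 2π√(7521³/398600) = 6491.2 s = 108.19 min.

6490 seconds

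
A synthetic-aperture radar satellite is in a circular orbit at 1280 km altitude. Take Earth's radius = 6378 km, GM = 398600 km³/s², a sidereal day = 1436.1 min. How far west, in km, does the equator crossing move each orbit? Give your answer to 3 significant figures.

Semi-major axis a = 6378 + 1280 = 7658 km. Period T = 2π√(a³/μ) = 2π√(7658³/398600) = 6669.4 s = 111.16 min.
During one orbit Earth rotates (6669.4 / 86166) × 360° = 27.86°.
At the equator that is 27.86° × (2π·6378/360) km/° = 27.86 × 111.3 = 3102 km.

3100 km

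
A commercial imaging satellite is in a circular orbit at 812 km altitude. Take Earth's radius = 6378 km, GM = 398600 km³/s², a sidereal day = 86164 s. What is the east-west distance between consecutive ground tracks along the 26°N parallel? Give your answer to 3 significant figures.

Semi-major axis a = 6378 + 812 = 7190 km. Period T = 2π√(a³/μ) = 2π√(7190³/398600) = 6067.4 s = 101.12 min.
Node shift per orbit = (6067.4/86164) × 360° = 25.35°.
Equatorial spacing = 25.35 × 111.3 km/° = 2822 km.
At 26° latitude, spacing = 2822 × cos(26°) = 2536 km.

2540 km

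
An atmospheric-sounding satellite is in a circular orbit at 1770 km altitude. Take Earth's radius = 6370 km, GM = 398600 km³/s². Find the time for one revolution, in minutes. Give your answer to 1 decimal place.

121.8 min

Semi-major axis a = 6370 + 1770 = 8140 km. Period T = 2π√(a³/μ) = 2π√(8140³/398600) = 7308.8 s = 121.81 min.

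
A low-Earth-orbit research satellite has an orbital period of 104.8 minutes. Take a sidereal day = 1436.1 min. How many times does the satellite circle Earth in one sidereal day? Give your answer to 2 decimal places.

13.70

T = 104.8 min = 6288.0 s.
Orbits per sidereal day = 86166 / 6288.0 = 13.703.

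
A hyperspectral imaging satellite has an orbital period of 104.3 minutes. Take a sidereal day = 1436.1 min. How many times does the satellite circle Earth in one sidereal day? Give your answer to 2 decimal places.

T = 104.3 min = 6258.0 s.
Orbits per sidereal day = 86166 / 6258.0 = 13.769.

13.77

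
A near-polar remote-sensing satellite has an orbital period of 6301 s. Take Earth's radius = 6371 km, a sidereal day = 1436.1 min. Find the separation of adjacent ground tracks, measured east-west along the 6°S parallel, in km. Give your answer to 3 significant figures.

Node shift per orbit = (6301.0/86166) × 360° = 26.33°.
Equatorial spacing = 26.33 × 111.2 km/° = 2927 km.
At 6° latitude, spacing = 2927 × cos(6°) = 2911 km.

2910 km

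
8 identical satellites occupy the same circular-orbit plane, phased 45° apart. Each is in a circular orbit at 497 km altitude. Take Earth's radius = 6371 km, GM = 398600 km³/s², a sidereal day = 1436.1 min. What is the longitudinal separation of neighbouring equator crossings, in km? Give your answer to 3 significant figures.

Semi-major axis a = 6371 + 497 = 6868 km. Period T = 2π√(a³/μ) = 2π√(6868³/398600) = 5664.4 s = 94.41 min.
Single-satellite node shift = (5664.4/86166) × 360° = 23.67°.
With 8 satellites evenly phased, successive equator crossings are 23.67/8 = 2.958° apart.
That is 2.958 × 111.2 = 329 km at the equator.

329 km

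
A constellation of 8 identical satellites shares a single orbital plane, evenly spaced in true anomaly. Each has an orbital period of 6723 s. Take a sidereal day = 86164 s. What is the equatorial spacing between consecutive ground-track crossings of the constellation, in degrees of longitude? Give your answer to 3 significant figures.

3.51°

Single-satellite node shift = (6723.0/86164) × 360° = 28.09°.
With 8 satellites evenly phased, successive equator crossings are 28.09/8 = 3.511° apart.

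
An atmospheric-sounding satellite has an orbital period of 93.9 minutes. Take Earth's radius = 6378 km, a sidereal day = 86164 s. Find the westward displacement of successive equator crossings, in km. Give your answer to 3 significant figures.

T = 93.9 min = 5634.0 s.
During one orbit Earth rotates (5634.0 / 86164) × 360° = 23.54°.
At the equator that is 23.54° × (2π·6378/360) km/° = 23.54 × 111.3 = 2620 km.

2620 km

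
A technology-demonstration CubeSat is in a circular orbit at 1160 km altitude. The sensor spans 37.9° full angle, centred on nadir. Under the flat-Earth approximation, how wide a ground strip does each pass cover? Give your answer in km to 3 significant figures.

Half-angle = 37.9°/2 = 18.95°.
Swath width ≈ 2h·tan(θ/2) = 2 × 1160 × tan(18.95°) = 796.6 km.

797 km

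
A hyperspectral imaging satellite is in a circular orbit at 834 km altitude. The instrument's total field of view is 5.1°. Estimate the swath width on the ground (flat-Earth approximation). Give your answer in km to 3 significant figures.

74.3 km

Half-angle = 5.1°/2 = 2.55°.
Swath width ≈ 2h·tan(θ/2) = 2 × 834 × tan(2.55°) = 74.3 km.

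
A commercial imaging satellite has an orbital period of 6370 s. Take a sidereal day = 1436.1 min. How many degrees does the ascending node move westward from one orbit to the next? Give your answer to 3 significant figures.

During one orbit Earth rotates (6370.0 / 86166) × 360° = 26.61°.

26.6°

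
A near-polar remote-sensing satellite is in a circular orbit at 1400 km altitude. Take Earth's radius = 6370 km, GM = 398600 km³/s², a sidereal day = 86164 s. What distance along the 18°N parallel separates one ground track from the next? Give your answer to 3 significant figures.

3010 km

Semi-major axis a = 6370 + 1400 = 7770 km. Period T = 2π√(a³/μ) = 2π√(7770³/398600) = 6816.2 s = 113.60 min.
Node shift per orbit = (6816.2/86164) × 360° = 28.48°.
Equatorial spacing = 28.48 × 111.2 km/° = 3166 km.
At 18° latitude, spacing = 3166 × cos(18°) = 3011 km.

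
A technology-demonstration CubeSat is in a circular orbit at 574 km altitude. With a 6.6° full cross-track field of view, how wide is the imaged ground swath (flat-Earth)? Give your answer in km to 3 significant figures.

66.2 km

Half-angle = 6.6°/2 = 3.3°.
Swath width ≈ 2h·tan(θ/2) = 2 × 574 × tan(3.3°) = 66.2 km.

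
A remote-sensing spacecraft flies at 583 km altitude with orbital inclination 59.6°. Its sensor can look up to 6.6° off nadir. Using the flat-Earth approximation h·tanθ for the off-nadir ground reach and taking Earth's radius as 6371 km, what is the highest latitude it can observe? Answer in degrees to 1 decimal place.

60.2°

For a prograde orbit the ground track reaches latitude ±i = ±59.6°.
Sensor half-swath on the ground ≈ 583·tan(6.6°) = 67 km = 0.61° of latitude.
Maximum observable latitude ≈ 59.6 + 0.61 = 60.2°.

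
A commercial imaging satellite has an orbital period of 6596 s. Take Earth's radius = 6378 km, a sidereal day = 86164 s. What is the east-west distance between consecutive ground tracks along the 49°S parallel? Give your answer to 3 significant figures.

Node shift per orbit = (6596.0/86164) × 360° = 27.56°.
Equatorial spacing = 27.56 × 111.3 km/° = 3068 km.
At 49° latitude, spacing = 3068 × cos(49°) = 2013 km.

2010 km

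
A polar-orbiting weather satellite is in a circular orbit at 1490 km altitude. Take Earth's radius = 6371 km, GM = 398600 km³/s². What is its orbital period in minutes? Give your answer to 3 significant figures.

116 min

Semi-major axis a = 6371 + 1490 = 7861 km. Period T = 2π√(a³/μ) = 2π√(7861³/398600) = 6936.3 s = 115.61 min.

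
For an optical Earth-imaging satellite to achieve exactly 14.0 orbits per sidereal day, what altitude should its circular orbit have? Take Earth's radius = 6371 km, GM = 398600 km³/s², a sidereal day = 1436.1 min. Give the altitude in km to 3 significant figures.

Required period T = 86166 / 14.0 = 6154.7 s.
From T = 2π√(a³/μ): a = (μ T²/4π²)^(1/3) = (398600 × 6154.7² / 4π²)^(1/3) = 7259 km.
Altitude h = a − R = 7259 − 6371 = 888 km.

888 km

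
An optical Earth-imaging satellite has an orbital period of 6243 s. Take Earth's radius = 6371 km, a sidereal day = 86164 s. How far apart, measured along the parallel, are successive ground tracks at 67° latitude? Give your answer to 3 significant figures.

Node shift per orbit = (6243.0/86164) × 360° = 26.08°.
Equatorial spacing = 26.08 × 111.2 km/° = 2900 km.
At 67° latitude, spacing = 2900 × cos(67°) = 1133 km.

1130 km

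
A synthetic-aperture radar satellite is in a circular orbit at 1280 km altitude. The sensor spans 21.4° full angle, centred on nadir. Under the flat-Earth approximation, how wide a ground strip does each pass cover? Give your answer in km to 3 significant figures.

Half-angle = 21.4°/2 = 10.7°.
Swath width ≈ 2h·tan(θ/2) = 2 × 1280 × tan(10.7°) = 483.7 km.

484 km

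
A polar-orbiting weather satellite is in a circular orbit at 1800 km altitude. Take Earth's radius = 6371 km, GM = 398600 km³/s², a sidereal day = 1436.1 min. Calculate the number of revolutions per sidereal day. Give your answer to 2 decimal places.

Semi-major axis a = 6371 + 1800 = 8171 km. Period T = 2π√(a³/μ) = 2π√(8171³/398600) = 7350.6 s = 122.51 min.
Orbits per sidereal day = 86166 / 7350.6 = 11.722.

11.72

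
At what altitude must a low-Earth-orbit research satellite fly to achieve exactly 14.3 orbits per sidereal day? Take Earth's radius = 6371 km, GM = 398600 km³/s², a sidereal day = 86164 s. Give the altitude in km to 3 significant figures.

786 km

Required period T = 86164 / 14.3 = 6025.5 s.
From T = 2π√(a³/μ): a = (μ T²/4π²)^(1/3) = (398600 × 6025.5² / 4π²)^(1/3) = 7157 km.
Altitude h = a − R = 7157 − 6371 = 786 km.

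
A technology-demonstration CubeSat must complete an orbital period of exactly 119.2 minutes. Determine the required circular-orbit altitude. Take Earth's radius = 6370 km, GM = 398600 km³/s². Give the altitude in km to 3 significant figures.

T = 119.2 min = 7152.0 s.
From T = 2π√(a³/μ): a = (μ T²/4π²)^(1/3) = (398600 × 7152.0² / 4π²)^(1/3) = 8023 km.
Altitude h = a − R = 8023 − 6370 = 1653 km.

1650 km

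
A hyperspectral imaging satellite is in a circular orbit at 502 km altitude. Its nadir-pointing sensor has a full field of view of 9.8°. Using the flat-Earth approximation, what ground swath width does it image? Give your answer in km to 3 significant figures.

86.1 km

Half-angle = 9.8°/2 = 4.9°.
Swath width ≈ 2h·tan(θ/2) = 2 × 502 × tan(4.9°) = 86.1 km.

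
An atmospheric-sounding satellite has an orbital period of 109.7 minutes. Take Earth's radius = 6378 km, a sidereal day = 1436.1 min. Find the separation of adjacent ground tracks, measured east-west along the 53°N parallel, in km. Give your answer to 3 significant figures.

1840 km

T = 109.7 min = 6582.0 s.
Node shift per orbit = (6582.0/86166) × 360° = 27.50°.
Equatorial spacing = 27.50 × 111.3 km/° = 3061 km.
At 53° latitude, spacing = 3061 × cos(53°) = 1842 km.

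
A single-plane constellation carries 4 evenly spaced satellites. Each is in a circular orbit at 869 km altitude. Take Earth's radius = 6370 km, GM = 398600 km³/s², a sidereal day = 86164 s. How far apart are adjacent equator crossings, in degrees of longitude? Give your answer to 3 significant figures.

6.40°

Semi-major axis a = 6370 + 869 = 7239 km. Period T = 2π√(a³/μ) = 2π√(7239³/398600) = 6129.6 s = 102.16 min.
Single-satellite node shift = (6129.6/86164) × 360° = 25.61°.
With 4 satellites evenly phased, successive equator crossings are 25.61/4 = 6.402° apart.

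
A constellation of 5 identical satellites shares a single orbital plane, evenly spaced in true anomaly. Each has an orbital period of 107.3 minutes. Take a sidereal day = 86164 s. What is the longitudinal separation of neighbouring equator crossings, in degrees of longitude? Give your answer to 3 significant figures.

T = 107.3 min = 6438.0 s.
Single-satellite node shift = (6438.0/86164) × 360° = 26.90°.
With 5 satellites evenly phased, successive equator crossings are 26.90/5 = 5.380° apart.

5.38°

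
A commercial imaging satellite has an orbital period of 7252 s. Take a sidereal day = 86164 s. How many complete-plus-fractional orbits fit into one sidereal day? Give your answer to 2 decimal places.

Orbits per sidereal day = 86164 / 7252.0 = 11.881.

11.88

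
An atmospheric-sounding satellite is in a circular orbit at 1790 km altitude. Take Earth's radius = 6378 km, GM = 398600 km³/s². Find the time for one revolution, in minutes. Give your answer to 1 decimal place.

Semi-major axis a = 6378 + 1790 = 8168 km. Period T = 2π√(a³/μ) = 2π√(8168³/398600) = 7346.6 s = 122.44 min.

122.4 min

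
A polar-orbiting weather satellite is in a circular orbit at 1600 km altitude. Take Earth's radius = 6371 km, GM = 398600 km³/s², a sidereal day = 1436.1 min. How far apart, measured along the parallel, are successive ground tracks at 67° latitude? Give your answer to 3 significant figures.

1290 km

Semi-major axis a = 6371 + 1600 = 7971 km. Period T = 2π√(a³/μ) = 2π√(7971³/398600) = 7082.4 s = 118.04 min.
Node shift per orbit = (7082.4/86166) × 360° = 29.59°.
Equatorial spacing = 29.59 × 111.2 km/° = 3290 km.
At 67° latitude, spacing = 3290 × cos(67°) = 1286 km.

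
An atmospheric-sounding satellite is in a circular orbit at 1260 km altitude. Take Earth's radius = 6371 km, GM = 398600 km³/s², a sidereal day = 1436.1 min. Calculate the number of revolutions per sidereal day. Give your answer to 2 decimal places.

Semi-major axis a = 6371 + 1260 = 7631 km. Period T = 2π√(a³/μ) = 2π√(7631³/398600) = 6634.1 s = 110.57 min.
Orbits per sidereal day = 86166 / 6634.1 = 12.988.

12.99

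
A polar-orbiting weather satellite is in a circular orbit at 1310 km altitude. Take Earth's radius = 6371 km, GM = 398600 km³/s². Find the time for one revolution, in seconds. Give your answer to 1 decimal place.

Semi-major axis a = 6371 + 1310 = 7681 km. Period T = 2π√(a³/μ) = 2π√(7681³/398600) = 6699.4 s = 111.66 min.

6699.4 seconds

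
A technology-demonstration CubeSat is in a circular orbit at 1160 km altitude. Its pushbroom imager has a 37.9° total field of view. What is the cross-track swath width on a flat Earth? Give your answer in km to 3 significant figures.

Half-angle = 37.9°/2 = 18.95°.
Swath width ≈ 2h·tan(θ/2) = 2 × 1160 × tan(18.95°) = 796.6 km.

797 km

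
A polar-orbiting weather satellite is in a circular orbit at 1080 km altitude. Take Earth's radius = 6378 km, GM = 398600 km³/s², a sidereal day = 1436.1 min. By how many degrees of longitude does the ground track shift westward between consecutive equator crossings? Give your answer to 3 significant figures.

Semi-major axis a = 6378 + 1080 = 7458 km. Period T = 2π√(a³/μ) = 2π√(7458³/398600) = 6409.8 s = 106.83 min.
During one orbit Earth rotates (6409.8 / 86166) × 360° = 26.78°.

26.8°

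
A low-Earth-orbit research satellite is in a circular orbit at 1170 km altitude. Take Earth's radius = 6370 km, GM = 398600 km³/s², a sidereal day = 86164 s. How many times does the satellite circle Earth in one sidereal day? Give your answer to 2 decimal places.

Semi-major axis a = 6370 + 1170 = 7540 km. Period T = 2π√(a³/μ) = 2π√(7540³/398600) = 6515.8 s = 108.60 min.
Orbits per sidereal day = 86164 / 6515.8 = 13.224.

13.22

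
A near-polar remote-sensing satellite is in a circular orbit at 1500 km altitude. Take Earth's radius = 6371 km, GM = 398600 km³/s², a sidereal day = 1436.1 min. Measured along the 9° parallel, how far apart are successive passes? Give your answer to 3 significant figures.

Semi-major axis a = 6371 + 1500 = 7871 km. Period T = 2π√(a³/μ) = 2π√(7871³/398600) = 6949.5 s = 115.83 min.
Node shift per orbit = (6949.5/86166) × 360° = 29.04°.
Equatorial spacing = 29.04 × 111.2 km/° = 3229 km.
At 9° latitude, spacing = 3229 × cos(9°) = 3189 km.

3190 km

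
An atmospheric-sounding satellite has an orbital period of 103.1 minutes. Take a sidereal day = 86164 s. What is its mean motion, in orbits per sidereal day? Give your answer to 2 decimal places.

T = 103.1 min = 6186.0 s.
Orbits per sidereal day = 86164 / 6186.0 = 13.929.

13.93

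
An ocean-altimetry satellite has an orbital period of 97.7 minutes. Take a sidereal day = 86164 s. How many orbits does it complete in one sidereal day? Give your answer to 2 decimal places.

14.70

T = 97.7 min = 5862.0 s.
Orbits per sidereal day = 86164 / 5862.0 = 14.699.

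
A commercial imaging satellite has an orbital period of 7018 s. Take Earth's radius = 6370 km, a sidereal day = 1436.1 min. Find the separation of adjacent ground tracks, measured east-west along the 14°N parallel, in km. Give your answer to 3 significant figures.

3160 km

Node shift per orbit = (7018.0/86166) × 360° = 29.32°.
Equatorial spacing = 29.32 × 111.2 km/° = 3260 km.
At 14° latitude, spacing = 3260 × cos(14°) = 3163 km.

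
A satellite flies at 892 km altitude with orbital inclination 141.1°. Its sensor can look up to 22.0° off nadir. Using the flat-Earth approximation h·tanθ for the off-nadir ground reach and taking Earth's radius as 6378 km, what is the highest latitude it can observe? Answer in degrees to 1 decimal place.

Retrograde orbit: the ground track reaches ±(180° − i) = ±(180 − 141.1) = ±38.9°.
Sensor half-swath on the ground ≈ 892·tan(22.0°) = 360 km = 3.24° of latitude.
Maximum observable latitude ≈ 38.9 + 3.24 = 42.1°.

42.1°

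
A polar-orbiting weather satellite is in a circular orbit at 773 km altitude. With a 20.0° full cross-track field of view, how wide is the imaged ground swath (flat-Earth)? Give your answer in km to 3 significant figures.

Half-angle = 20.0°/2 = 10°.
Swath width ≈ 2h·tan(θ/2) = 2 × 773 × tan(10°) = 272.6 km.

273 km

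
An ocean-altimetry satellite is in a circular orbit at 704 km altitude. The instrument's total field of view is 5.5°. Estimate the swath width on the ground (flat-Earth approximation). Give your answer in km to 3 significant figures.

67.6 km

Half-angle = 5.5°/2 = 2.75°.
Swath width ≈ 2h·tan(θ/2) = 2 × 704 × tan(2.75°) = 67.6 km.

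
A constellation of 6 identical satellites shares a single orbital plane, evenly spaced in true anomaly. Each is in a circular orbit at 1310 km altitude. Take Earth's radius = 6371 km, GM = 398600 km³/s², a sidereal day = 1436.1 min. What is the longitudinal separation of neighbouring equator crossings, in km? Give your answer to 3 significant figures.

Semi-major axis a = 6371 + 1310 = 7681 km. Period T = 2π√(a³/μ) = 2π√(7681³/398600) = 6699.4 s = 111.66 min.
Single-satellite node shift = (6699.4/86166) × 360° = 27.99°.
With 6 satellites evenly phased, successive equator crossings are 27.99/6 = 4.665° apart.
That is 4.665 × 111.2 = 519 km at the equator.

519 km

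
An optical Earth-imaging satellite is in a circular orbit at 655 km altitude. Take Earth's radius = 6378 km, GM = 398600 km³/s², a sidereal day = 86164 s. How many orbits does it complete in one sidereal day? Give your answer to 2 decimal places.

14.68

Semi-major axis a = 6378 + 655 = 7033 km. Period T = 2π√(a³/μ) = 2π√(7033³/398600) = 5869.8 s = 97.83 min.
Orbits per sidereal day = 86164 / 5869.8 = 14.679.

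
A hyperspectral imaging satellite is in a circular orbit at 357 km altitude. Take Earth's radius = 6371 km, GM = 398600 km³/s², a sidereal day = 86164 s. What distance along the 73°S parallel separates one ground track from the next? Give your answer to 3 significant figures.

Semi-major axis a = 6371 + 357 = 6728 km. Period T = 2π√(a³/μ) = 2π√(6728³/398600) = 5492.1 s = 91.54 min.
Node shift per orbit = (5492.1/86164) × 360° = 22.95°.
Equatorial spacing = 22.95 × 111.2 km/° = 2552 km.
At 73° latitude, spacing = 2552 × cos(73°) = 746 km.

746 km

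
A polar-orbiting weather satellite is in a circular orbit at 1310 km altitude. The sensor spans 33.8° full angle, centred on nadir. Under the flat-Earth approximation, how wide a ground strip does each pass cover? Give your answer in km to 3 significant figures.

796 km

Half-angle = 33.8°/2 = 16.9°.
Swath width ≈ 2h·tan(θ/2) = 2 × 1310 × tan(16.9°) = 796.0 km.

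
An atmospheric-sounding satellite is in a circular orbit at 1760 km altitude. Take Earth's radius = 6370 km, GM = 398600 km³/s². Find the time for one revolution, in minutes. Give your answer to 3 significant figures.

122 min

Semi-major axis a = 6370 + 1760 = 8130 km. Period T = 2π√(a³/μ) = 2π√(8130³/398600) = 7295.4 s = 121.59 min.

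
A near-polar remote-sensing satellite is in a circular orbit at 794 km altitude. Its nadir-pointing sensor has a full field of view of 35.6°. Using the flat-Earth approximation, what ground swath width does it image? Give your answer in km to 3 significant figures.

510 km

Half-angle = 35.6°/2 = 17.8°.
Swath width ≈ 2h·tan(θ/2) = 2 × 794 × tan(17.8°) = 509.9 km.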